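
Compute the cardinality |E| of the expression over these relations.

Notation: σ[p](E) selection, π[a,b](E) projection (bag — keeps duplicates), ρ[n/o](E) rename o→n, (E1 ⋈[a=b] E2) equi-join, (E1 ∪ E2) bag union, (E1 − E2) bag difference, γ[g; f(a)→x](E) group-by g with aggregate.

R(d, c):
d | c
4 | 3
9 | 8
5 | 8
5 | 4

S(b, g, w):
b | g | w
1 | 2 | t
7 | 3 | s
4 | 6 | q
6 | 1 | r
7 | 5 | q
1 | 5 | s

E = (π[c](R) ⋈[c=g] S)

Stepwise |·|:
  R → 4
  π[c](R) → 4
  S → 6
  (π[c](R) ⋈[c=g] S) → 1

|E| = 1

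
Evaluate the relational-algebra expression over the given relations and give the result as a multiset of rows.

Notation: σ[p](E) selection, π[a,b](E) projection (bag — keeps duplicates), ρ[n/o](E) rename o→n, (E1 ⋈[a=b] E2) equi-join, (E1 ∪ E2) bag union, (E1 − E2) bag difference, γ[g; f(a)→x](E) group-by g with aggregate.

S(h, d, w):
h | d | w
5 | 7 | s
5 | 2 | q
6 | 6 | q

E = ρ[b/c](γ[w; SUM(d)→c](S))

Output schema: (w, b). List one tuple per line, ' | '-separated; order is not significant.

Subexpression sizes:
  S → 3
  γ[w; SUM(d)→c](S) → 2
  ρ[b/c](γ[w; SUM(d)→c](S)) → 2

== RESULT ==
w | b
q | 8
s | 7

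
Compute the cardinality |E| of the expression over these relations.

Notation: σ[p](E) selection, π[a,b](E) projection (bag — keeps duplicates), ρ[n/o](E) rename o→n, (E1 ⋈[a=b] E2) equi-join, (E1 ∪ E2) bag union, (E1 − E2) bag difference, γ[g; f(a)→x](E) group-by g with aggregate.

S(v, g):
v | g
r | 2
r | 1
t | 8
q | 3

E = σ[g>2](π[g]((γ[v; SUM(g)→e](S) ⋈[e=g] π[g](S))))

Row counts bottom-up:
  S → 4
  γ[v; SUM(g)→e](S) → 3
  S → 4
  π[g](S) → 4
  (γ[v; SUM(g)→e](S) ⋈[e=g] π[g](S)) → 3
  π[g]((γ[v; SUM(g)→e](S) ⋈[e=g] π[g](S))) → 3
  σ[g>2](π[g]((γ[v; SUM(g)→e](S) ⋈[e=g] π[g](S)))) → 3

|E| = 3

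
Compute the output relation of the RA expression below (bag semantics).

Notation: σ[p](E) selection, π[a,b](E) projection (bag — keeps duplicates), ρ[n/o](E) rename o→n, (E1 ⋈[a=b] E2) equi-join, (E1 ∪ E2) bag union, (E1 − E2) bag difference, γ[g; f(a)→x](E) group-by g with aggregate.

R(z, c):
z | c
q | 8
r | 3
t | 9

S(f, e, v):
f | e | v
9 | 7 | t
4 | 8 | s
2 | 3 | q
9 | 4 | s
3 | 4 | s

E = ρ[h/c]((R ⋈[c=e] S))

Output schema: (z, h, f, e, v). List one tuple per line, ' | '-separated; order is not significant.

Row counts bottom-up:
  R → 3
  S → 5
  (R ⋈[c=e] S) → 2
  ρ[h/c]((R ⋈[c=e] S)) → 2

== RESULT ==
z | h | f | e | v
q | 8 | 4 | 8 | s
r | 3 | 2 | 3 | q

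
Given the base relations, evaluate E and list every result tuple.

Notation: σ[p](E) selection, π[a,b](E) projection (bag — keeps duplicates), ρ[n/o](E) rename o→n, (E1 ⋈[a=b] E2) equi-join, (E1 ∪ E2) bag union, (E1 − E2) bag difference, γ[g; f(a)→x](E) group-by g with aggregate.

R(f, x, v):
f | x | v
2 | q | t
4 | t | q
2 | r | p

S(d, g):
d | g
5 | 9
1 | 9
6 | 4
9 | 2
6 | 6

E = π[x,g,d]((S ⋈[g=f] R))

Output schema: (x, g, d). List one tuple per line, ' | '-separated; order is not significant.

Subexpression sizes:
  S → 5
  R → 3
  (S ⋈[g=f] R) → 3
  π[x,g,d]((S ⋈[g=f] R)) → 3

== RESULT ==
x | g | d
q | 2 | 9
r | 2 | 9
t | 4 | 6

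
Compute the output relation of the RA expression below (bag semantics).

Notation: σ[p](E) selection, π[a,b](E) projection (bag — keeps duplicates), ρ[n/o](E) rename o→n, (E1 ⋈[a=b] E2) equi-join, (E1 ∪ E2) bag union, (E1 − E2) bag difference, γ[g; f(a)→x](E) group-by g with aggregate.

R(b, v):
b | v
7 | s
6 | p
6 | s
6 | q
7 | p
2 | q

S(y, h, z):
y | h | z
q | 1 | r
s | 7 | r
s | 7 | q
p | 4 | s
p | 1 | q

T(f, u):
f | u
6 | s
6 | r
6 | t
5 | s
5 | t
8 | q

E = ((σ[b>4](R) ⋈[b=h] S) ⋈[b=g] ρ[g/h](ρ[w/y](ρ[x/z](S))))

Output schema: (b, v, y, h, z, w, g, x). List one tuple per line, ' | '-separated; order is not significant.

Row counts bottom-up:
  R → 6
  σ[b>4](R) → 5
  S → 5
  (σ[b>4](R) ⋈[b=h] S) → 4
  S → 5
  ρ[x/z](S) → 5
  ρ[w/y](ρ[x/z](S)) → 5
  ρ[g/h](ρ[w/y](ρ[x/z](S))) → 5
  ((σ[b>4](R) ⋈[b=h] S) ⋈[b=g] ρ[g/h](ρ[w/y](ρ[x/z](S)))) → 8

== RESULT ==
b | v | y | h | z | w | g | x
7 | p | s | 7 | q | s | 7 | q
7 | p | s | 7 | q | s | 7 | r
7 | p | s | 7 | r | s | 7 | q
7 | p | s | 7 | r | s | 7 | r
7 | s | s | 7 | q | s | 7 | q
7 | s | s | 7 | q | s | 7 | r
7 | s | s | 7 | r | s | 7 | q
7 | s | s | 7 | r | s | 7 | r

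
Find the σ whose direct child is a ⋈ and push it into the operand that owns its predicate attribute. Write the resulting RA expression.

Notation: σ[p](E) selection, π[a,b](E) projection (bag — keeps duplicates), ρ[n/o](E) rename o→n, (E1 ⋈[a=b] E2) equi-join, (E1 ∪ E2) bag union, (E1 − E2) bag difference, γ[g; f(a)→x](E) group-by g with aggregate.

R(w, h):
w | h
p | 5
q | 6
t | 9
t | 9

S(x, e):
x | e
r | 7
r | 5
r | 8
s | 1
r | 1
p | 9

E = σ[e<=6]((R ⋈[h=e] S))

σ filters on e, owned by the right side.
E' = (R ⋈[h=e] σ[e<=6](S))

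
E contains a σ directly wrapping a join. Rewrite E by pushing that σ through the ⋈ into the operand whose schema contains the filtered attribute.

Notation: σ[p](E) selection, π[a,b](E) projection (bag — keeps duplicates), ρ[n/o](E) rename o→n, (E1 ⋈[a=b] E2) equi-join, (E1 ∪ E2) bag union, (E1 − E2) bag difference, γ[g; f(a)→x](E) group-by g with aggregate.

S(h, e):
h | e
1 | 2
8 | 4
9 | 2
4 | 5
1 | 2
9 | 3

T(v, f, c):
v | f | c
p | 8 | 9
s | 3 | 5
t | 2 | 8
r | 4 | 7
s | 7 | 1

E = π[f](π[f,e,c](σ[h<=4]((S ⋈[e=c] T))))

σ filters on h, owned by the left side.
E' = π[f](π[f,e,c]((σ[h<=4](S) ⋈[e=c] T)))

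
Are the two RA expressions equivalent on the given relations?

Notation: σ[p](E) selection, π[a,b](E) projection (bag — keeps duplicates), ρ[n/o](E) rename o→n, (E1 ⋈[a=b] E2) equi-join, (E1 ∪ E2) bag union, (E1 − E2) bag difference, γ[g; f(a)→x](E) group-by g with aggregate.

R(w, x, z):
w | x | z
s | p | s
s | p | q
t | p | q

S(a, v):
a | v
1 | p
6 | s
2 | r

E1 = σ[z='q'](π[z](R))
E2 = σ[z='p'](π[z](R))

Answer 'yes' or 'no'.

E1 per-node cardinality:
  R → 3
  π[z](R) → 3
  σ[z='q'](π[z](R)) → 2
E2 per-node cardinality:
  R → 3
  π[z](R) → 3
  σ[z='p'](π[z](R)) → 0

E1 result:
z
q
q
E2 result:
z
(0 rows)
Witness: ('q',) appears 2× in E1 but 0× in E2.

no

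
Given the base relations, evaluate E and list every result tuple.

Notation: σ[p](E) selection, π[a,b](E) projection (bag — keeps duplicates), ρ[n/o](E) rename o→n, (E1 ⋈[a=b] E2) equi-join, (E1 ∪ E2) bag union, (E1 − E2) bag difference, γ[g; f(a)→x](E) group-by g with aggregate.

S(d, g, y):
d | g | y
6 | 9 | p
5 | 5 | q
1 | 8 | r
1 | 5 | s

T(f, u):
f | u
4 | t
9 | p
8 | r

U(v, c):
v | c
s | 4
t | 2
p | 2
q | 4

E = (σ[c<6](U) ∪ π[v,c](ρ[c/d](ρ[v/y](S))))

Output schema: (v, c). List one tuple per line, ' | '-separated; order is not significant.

Per-node cardinality:
  U → 4
  σ[c<6](U) → 4
  S → 4
  ρ[v/y](S) → 4
  ρ[c/d](ρ[v/y](S)) → 4
  π[v,c](ρ[c/d](ρ[v/y](S))) → 4
  (σ[c<6](U) ∪ π[v,c](ρ[c/d](ρ[v/y](S)))) → 8

== RESULT ==
v | c
p | 2
p | 6
q | 4
q | 5
r | 1
s | 1
s | 4
t | 2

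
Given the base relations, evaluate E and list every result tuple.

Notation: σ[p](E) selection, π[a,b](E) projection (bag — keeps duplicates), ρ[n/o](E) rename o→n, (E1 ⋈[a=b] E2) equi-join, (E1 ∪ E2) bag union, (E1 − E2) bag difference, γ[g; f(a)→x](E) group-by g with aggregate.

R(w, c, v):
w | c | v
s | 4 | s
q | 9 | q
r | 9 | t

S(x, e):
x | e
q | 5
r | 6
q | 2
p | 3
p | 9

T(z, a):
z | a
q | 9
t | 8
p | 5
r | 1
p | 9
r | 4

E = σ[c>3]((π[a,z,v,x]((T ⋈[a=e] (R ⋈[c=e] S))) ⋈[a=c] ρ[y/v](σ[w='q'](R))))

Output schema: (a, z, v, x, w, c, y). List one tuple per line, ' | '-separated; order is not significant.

Subexpression sizes:
  T → 6
  R → 3
  S → 5
  (R ⋈[c=e] S) → 2
  (T ⋈[a=e] (R ⋈[c=e] S)) → 4
  π[a,z,v,x]((T ⋈[a=e] (R ⋈[c=e] S))) → 4
  R → 3
  σ[w='q'](R) → 1
  ρ[y/v](σ[w='q'](R)) → 1
  (π[a,z,v,x]((T ⋈[a=e] (R ⋈[c=e] S))) ⋈[a=c] ρ[y/v](σ[w='q'](R))) → 4
  σ[c>3]((π[a,z,v,x]((T ⋈[a=e] (R ⋈[c=e] S))) ⋈[a=c] ρ[y/v](σ[w='q'](R)))) → 4

== RESULT ==
a | z | v | x | w | c | y
9 | p | q | p | q | 9 | q
9 | p | t | p | q | 9 | q
9 | q | q | p | q | 9 | q
9 | q | t | p | q | 9 | q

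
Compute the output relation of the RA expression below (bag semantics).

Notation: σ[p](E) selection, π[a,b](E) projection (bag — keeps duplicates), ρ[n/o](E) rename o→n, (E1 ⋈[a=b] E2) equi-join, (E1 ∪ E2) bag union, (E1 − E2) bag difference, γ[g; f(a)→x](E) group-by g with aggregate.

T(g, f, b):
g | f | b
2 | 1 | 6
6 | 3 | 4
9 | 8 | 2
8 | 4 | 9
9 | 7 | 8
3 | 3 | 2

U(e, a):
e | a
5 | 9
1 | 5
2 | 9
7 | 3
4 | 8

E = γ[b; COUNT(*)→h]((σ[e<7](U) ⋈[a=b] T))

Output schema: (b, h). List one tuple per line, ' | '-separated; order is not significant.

Per-node cardinality:
  U → 5
  σ[e<7](U) → 4
  T → 6
  (σ[e<7](U) ⋈[a=b] T) → 3
  γ[b; COUNT(*)→h]((σ[e<7](U) ⋈[a=b] T)) → 2

== RESULT ==
b | h
8 | 1
9 | 2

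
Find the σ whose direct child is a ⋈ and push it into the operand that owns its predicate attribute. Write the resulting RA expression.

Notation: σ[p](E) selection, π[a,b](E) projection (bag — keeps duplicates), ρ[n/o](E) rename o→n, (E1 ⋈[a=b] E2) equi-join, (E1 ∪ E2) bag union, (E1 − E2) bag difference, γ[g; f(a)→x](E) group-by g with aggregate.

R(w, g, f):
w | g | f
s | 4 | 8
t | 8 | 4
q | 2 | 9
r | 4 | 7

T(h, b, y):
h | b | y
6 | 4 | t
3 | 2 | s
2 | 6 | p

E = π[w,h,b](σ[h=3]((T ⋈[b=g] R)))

σ filters on h, owned by the left side.
E' = π[w,h,b]((σ[h=3](T) ⋈[b=g] R))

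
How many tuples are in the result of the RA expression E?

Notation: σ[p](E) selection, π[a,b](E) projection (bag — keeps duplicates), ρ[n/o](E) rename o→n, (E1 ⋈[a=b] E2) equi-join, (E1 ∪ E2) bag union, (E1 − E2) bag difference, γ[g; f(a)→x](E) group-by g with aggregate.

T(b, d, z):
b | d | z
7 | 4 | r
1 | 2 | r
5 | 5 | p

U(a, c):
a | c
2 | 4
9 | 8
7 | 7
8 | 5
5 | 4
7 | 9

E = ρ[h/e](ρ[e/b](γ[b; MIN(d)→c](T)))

Row counts bottom-up:
  T → 3
  γ[b; MIN(d)→c](T) → 3
  ρ[e/b](γ[b; MIN(d)→c](T)) → 3
  ρ[h/e](ρ[e/b](γ[b; MIN(d)→c](T))) → 3

|E| = 3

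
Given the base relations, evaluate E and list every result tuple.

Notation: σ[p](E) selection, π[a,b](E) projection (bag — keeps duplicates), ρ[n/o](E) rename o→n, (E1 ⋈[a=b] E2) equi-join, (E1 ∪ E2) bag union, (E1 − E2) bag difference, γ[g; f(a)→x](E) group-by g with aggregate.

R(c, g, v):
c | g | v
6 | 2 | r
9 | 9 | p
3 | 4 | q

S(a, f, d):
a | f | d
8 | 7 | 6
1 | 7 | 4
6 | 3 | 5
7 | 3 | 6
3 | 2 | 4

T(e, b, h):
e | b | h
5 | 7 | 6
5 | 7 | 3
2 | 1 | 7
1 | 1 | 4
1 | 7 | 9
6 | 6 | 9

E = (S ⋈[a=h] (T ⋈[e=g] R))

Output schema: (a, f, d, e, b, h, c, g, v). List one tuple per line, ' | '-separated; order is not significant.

Subexpression sizes:
  S → 5
  T → 6
  R → 3
  (T ⋈[e=g] R) → 1
  (S ⋈[a=h] (T ⋈[e=g] R)) → 1

== RESULT ==
a | f | d | e | b | h | c | g | v
7 | 3 | 6 | 2 | 1 | 7 | 6 | 2 | r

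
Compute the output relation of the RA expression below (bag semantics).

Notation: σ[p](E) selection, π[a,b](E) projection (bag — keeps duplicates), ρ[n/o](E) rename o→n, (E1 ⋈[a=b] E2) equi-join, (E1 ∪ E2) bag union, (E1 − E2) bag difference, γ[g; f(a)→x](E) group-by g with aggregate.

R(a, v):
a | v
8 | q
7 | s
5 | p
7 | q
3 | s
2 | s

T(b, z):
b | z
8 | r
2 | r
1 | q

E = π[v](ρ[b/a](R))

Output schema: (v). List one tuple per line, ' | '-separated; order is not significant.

Per-node cardinality:
  R → 6
  ρ[b/a](R) → 6
  π[v](ρ[b/a](R)) → 6

== RESULT ==
v
p
q
q
s
s
s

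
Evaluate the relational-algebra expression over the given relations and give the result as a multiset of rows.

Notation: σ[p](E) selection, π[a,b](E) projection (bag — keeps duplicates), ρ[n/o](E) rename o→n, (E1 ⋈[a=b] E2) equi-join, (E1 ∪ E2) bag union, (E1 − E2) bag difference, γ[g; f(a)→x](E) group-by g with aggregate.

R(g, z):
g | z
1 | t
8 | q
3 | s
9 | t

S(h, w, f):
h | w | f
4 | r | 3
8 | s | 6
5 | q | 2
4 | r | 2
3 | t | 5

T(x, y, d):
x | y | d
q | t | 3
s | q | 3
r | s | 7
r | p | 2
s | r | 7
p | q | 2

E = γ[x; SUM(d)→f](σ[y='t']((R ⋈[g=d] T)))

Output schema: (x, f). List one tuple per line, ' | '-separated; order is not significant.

Subexpression sizes:
  R → 4
  T → 6
  (R ⋈[g=d] T) → 2
  σ[y='t']((R ⋈[g=d] T)) → 1
  γ[x; SUM(d)→f](σ[y='t']((R ⋈[g=d] T))) → 1

== RESULT ==
x | f
q | 3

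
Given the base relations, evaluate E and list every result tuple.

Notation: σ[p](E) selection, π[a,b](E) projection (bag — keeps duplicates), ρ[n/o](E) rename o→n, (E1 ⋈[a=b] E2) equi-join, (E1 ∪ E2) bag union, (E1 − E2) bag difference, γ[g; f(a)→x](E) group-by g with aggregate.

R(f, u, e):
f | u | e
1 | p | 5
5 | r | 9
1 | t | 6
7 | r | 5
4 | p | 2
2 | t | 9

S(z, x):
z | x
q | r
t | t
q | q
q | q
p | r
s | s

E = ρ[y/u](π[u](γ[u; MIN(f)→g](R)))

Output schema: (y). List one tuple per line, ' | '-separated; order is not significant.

Row counts bottom-up:
  R → 6
  γ[u; MIN(f)→g](R) → 3
  π[u](γ[u; MIN(f)→g](R)) → 3
  ρ[y/u](π[u](γ[u; MIN(f)→g](R))) → 3

== RESULT ==
y
p
r
t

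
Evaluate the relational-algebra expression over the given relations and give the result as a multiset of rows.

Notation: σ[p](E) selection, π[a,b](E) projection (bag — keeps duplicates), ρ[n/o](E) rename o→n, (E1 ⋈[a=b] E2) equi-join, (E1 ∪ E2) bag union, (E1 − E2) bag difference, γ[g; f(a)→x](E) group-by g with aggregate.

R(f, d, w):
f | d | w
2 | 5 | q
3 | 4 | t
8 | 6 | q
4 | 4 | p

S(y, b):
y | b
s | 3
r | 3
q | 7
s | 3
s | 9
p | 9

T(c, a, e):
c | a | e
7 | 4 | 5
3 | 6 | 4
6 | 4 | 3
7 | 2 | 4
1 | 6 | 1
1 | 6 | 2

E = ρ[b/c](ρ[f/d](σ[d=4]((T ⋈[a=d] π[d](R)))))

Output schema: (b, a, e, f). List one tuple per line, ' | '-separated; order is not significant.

Stepwise |·|:
  T → 6
  R → 4
  π[d](R) → 4
  (T ⋈[a=d] π[d](R)) → 7
  σ[d=4]((T ⋈[a=d] π[d](R))) → 4
  ρ[f/d](σ[d=4]((T ⋈[a=d] π[d](R)))) → 4
  ρ[b/c](ρ[f/d](σ[d=4]((T ⋈[a=d] π[d](R))))) → 4

== RESULT ==
b | a | e | f
6 | 4 | 3 | 4
6 | 4 | 3 | 4
7 | 4 | 5 | 4
7 | 4 | 5 | 4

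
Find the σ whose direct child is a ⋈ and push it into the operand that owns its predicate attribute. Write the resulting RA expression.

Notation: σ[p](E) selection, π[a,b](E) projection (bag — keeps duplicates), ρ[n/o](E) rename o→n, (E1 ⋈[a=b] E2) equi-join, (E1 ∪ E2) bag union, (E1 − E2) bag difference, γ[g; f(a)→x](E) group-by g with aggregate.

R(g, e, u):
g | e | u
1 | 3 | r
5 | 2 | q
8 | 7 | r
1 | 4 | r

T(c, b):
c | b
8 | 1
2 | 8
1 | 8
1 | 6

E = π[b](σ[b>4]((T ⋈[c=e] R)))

σ filters on b, owned by the left side.
E' = π[b]((σ[b>4](T) ⋈[c=e] R))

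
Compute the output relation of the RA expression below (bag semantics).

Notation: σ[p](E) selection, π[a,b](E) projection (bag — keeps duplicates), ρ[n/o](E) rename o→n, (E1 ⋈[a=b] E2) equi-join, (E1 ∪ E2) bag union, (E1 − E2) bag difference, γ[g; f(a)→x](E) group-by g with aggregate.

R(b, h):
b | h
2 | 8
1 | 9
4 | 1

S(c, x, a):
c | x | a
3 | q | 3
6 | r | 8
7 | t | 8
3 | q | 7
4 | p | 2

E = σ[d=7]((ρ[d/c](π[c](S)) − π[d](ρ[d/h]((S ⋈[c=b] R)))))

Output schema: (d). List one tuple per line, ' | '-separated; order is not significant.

Per-node cardinality:
  S → 5
  π[c](S) → 5
  ρ[d/c](π[c](S)) → 5
  S → 5
  R → 3
  (S ⋈[c=b] R) → 1
  ρ[d/h]((S ⋈[c=b] R)) → 1
  π[d](ρ[d/h]((S ⋈[c=b] R))) → 1
  (ρ[d/c](π[c](S)) − π[d](ρ[d/h]((S ⋈[c=b] R)))) → 5
  σ[d=7]((ρ[d/c](π[c](S)) − π[d](ρ[d/h]((S ⋈[c=b] R))))) → 1

== RESULT ==
d
7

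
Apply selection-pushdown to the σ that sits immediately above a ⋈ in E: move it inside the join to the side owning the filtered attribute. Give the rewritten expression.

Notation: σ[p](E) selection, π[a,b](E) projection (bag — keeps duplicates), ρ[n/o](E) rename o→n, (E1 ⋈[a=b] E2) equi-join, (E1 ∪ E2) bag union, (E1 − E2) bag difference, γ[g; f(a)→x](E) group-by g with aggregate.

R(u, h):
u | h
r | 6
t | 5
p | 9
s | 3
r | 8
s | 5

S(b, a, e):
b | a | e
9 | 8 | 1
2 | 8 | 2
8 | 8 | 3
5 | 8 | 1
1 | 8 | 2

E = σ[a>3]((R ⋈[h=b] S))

σ filters on a, owned by the right side.
E' = (R ⋈[h=b] σ[a>3](S))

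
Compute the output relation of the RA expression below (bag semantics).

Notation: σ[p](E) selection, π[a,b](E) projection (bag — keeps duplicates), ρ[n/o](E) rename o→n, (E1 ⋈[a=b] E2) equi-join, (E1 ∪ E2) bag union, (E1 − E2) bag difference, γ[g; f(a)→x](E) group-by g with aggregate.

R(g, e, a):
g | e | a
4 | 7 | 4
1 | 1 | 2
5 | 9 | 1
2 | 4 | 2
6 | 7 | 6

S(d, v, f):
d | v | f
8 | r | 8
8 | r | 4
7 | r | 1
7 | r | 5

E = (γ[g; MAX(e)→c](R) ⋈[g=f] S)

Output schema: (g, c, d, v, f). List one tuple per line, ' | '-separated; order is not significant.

Stepwise |·|:
  R → 5
  γ[g; MAX(e)→c](R) → 5
  S → 4
  (γ[g; MAX(e)→c](R) ⋈[g=f] S) → 3

== RESULT ==
g | c | d | v | f
1 | 1 | 7 | r | 1
4 | 7 | 8 | r | 4
5 | 9 | 7 | r | 5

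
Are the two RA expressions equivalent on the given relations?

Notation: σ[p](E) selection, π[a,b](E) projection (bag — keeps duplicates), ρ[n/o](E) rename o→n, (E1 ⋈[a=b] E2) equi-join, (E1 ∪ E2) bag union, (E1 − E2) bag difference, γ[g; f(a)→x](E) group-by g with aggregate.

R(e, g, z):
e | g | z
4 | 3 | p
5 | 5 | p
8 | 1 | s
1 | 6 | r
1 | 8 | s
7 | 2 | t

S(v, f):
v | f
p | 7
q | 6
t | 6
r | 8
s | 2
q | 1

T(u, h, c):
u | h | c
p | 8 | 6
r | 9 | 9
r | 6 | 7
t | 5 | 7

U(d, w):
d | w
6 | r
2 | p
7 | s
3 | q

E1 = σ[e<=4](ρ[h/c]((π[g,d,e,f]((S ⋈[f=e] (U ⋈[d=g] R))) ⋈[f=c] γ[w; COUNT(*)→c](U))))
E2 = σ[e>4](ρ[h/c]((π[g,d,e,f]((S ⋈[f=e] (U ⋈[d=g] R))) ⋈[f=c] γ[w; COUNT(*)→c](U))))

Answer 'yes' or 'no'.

E1 per-node cardinality:
  S → 6
  U → 4
  R → 6
  (U ⋈[d=g] R) → 3
  (S ⋈[f=e] (U ⋈[d=g] R)) → 2
  π[g,d,e,f]((S ⋈[f=e] (U ⋈[d=g] R))) → 2
  U → 4
  γ[w; COUNT(*)→c](U) → 4
  (π[g,d,e,f]((S ⋈[f=e] (U ⋈[d=g] R))) ⋈[f=c] γ[w; COUNT(*)→c](U)) → 4
  ρ[h/c]((π[g,d,e,f]((S ⋈[f=e] (U ⋈[d=g] R))) ⋈[f=c] γ[w; COUNT(*)→c](U))) → 4
  σ[e<=4](ρ[h/c]((π[g,d,e,f]((S ⋈[f=e] (U ⋈[d=g] R))) ⋈[f=c] γ[w; COUNT(*)→c](U)))) → 4
E2 per-node cardinality:
  S → 6
  U → 4
  R → 6
  (U ⋈[d=g] R) → 3
  (S ⋈[f=e] (U ⋈[d=g] R)) → 2
  π[g,d,e,f]((S ⋈[f=e] (U ⋈[d=g] R))) → 2
  U → 4
  γ[w; COUNT(*)→c](U) → 4
  (π[g,d,e,f]((S ⋈[f=e] (U ⋈[d=g] R))) ⋈[f=c] γ[w; COUNT(*)→c](U)) → 4
  ρ[h/c]((π[g,d,e,f]((S ⋈[f=e] (U ⋈[d=g] R))) ⋈[f=c] γ[w; COUNT(*)→c](U))) → 4
  σ[e>4](ρ[h/c]((π[g,d,e,f]((S ⋈[f=e] (U ⋈[d=g] R))) ⋈[f=c] γ[w; COUNT(*)→c](U)))) → 0

E1 result:
g | d | e | f | w | h
6 | 6 | 1 | 1 | p | 1
6 | 6 | 1 | 1 | q | 1
6 | 6 | 1 | 1 | r | 1
6 | 6 | 1 | 1 | s | 1
E2 result:
g | d | e | f | w | h
(0 rows)
Witness: (6, 6, 1, 1, 's', 1) appears 1× in E1 but 0× in E2.

no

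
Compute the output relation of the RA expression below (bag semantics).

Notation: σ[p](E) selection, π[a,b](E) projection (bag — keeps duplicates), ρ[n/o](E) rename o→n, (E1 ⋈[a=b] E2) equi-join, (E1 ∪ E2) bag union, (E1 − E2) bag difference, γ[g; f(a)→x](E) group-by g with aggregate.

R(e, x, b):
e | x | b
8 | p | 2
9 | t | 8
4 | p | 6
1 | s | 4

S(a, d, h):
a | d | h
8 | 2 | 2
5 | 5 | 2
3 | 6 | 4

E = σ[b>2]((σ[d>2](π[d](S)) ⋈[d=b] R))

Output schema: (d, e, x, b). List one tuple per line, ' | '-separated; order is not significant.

Per-node cardinality:
  S → 3
  π[d](S) → 3
  σ[d>2](π[d](S)) → 2
  R → 4
  (σ[d>2](π[d](S)) ⋈[d=b] R) → 1
  σ[b>2]((σ[d>2](π[d](S)) ⋈[d=b] R)) → 1

== RESULT ==
d | e | x | b
6 | 4 | p | 6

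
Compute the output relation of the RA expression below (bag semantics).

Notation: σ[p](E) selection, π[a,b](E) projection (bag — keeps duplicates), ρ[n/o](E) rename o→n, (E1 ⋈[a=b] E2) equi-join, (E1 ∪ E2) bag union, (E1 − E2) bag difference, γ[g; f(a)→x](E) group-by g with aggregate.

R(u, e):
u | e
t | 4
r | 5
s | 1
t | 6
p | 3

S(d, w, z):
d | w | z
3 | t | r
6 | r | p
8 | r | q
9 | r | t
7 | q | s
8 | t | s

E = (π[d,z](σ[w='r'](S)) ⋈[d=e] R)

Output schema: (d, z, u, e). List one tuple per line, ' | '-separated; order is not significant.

Stepwise |·|:
  S → 6
  σ[w='r'](S) → 3
  π[d,z](σ[w='r'](S)) → 3
  R → 5
  (π[d,z](σ[w='r'](S)) ⋈[d=e] R) → 1

== RESULT ==
d | z | u | e
6 | p | t | 6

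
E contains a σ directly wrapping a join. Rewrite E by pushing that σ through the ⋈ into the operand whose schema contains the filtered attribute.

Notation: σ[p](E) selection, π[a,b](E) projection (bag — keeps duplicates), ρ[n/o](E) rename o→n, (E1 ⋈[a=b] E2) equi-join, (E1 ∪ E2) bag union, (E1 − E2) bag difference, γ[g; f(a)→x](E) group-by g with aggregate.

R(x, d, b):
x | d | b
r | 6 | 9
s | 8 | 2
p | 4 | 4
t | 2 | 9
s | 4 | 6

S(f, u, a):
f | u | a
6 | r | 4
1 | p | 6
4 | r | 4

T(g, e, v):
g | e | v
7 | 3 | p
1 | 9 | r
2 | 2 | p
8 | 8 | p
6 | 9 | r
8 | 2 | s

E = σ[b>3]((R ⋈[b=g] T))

σ filters on b, owned by the left side.
E' = (σ[b>3](R) ⋈[b=g] T)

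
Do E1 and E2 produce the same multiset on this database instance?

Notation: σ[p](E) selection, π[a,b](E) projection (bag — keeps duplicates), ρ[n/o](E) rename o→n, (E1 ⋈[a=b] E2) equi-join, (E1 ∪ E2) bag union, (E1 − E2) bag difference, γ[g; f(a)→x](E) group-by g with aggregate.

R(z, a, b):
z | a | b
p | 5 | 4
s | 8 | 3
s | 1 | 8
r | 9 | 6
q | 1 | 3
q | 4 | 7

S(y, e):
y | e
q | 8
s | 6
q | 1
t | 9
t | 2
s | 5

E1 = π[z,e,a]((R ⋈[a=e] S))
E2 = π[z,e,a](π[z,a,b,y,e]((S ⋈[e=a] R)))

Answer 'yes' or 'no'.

E1 subexpression sizes:
  R → 6
  S → 6
  (R ⋈[a=e] S) → 5
  π[z,e,a]((R ⋈[a=e] S)) → 5
E2 subexpression sizes:
  S → 6
  R → 6
  (S ⋈[e=a] R) → 5
  π[z,a,b,y,e]((S ⋈[e=a] R)) → 5
  π[z,e,a](π[z,a,b,y,e]((S ⋈[e=a] R))) → 5

E1 and E2 produce the same multiset:
z | e | a
p | 5 | 5
q | 1 | 1
r | 9 | 9
s | 1 | 1
s | 8 | 8

yes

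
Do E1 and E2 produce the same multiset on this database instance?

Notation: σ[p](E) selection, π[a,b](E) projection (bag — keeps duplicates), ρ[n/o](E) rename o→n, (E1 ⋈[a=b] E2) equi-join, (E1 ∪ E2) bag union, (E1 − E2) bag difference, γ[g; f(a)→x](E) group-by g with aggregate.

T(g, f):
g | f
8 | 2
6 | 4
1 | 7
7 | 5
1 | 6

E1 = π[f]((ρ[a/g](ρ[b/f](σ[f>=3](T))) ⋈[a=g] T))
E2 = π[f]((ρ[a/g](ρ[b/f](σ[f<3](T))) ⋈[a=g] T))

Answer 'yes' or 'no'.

E1 row counts bottom-up:
  T → 5
  σ[f>=3](T) → 4
  ρ[b/f](σ[f>=3](T)) → 4
  ρ[a/g](ρ[b/f](σ[f>=3](T))) → 4
  T → 5
  (ρ[a/g](ρ[b/f](σ[f>=3](T))) ⋈[a=g] T) → 6
  π[f]((ρ[a/g](ρ[b/f](σ[f>=3](T))) ⋈[a=g] T)) → 6
E2 row counts bottom-up:
  T → 5
  σ[f<3](T) → 1
  ρ[b/f](σ[f<3](T)) → 1
  ρ[a/g](ρ[b/f](σ[f<3](T))) → 1
  T → 5
  (ρ[a/g](ρ[b/f](σ[f<3](T))) ⋈[a=g] T) → 1
  π[f]((ρ[a/g](ρ[b/f](σ[f<3](T))) ⋈[a=g] T)) → 1

E1 result:
f
4
5
6
6
7
7
E2 result:
f
2
Witness: (6,) appears 2× in E1 but 0× in E2.

no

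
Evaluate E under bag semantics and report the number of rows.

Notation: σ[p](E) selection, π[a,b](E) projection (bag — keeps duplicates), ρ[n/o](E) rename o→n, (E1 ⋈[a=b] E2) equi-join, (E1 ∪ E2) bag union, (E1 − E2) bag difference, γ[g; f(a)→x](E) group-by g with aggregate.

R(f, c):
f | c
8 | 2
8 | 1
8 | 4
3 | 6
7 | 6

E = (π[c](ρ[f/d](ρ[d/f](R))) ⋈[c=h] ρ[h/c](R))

Row counts bottom-up:
  R → 5
  ρ[d/f](R) → 5
  ρ[f/d](ρ[d/f](R)) → 5
  π[c](ρ[f/d](ρ[d/f](R))) → 5
  R → 5
  ρ[h/c](R) → 5
  (π[c](ρ[f/d](ρ[d/f](R))) ⋈[c=h] ρ[h/c](R)) → 7

|E| = 7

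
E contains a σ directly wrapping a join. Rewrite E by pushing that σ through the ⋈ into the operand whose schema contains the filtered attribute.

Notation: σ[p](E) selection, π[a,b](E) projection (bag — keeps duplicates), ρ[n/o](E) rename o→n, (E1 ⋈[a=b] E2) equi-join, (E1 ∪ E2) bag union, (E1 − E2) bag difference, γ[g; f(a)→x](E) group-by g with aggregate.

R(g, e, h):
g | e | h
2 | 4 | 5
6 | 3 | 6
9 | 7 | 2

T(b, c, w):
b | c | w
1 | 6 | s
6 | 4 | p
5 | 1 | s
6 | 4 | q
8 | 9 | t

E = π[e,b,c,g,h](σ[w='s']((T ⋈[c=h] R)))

σ filters on w, owned by the left side.
E' = π[e,b,c,g,h]((σ[w='s'](T) ⋈[c=h] R))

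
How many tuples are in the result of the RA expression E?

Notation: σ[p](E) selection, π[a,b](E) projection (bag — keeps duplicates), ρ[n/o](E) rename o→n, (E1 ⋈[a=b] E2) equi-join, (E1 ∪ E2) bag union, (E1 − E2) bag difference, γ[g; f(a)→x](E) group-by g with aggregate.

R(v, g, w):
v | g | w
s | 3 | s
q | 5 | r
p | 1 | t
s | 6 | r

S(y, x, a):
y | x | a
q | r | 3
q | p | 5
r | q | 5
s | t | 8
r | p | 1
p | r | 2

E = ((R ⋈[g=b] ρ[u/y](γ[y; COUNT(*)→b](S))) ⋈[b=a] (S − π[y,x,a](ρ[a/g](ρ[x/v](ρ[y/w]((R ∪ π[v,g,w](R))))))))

Subexpression sizes:
  R → 4
  S → 6
  γ[y; COUNT(*)→b](S) → 4
  ρ[u/y](γ[y; COUNT(*)→b](S)) → 4
  (R ⋈[g=b] ρ[u/y](γ[y; COUNT(*)→b](S))) → 2
  S → 6
  R → 4
  R → 4
  π[v,g,w](R) → 4
  (R ∪ π[v,g,w](R)) → 8
  ρ[y/w]((R ∪ π[v,g,w](R))) → 8
  ρ[x/v](ρ[y/w]((R ∪ π[v,g,w](R)))) → 8
  ρ[a/g](ρ[x/v](ρ[y/w]((R ∪ π[v,g,w](R))))) → 8
  π[y,x,a](ρ[a/g](ρ[x/v](ρ[y/w]((R ∪ π[v,g,w](R)))))) → 8
  (S − π[y,x,a](ρ[a/g](ρ[x/v](ρ[y/w]((R ∪ π[v,g,w](R))))))) → 5
  ((R ⋈[g=b] ρ[u/y](γ[y; COUNT(*)→b](S))) ⋈[b=a] (S − π[y,x,a](ρ[a/g](ρ[x/v](ρ[y/w]((R ∪ π[v,g,w](R)))))))) → 2

|E| = 2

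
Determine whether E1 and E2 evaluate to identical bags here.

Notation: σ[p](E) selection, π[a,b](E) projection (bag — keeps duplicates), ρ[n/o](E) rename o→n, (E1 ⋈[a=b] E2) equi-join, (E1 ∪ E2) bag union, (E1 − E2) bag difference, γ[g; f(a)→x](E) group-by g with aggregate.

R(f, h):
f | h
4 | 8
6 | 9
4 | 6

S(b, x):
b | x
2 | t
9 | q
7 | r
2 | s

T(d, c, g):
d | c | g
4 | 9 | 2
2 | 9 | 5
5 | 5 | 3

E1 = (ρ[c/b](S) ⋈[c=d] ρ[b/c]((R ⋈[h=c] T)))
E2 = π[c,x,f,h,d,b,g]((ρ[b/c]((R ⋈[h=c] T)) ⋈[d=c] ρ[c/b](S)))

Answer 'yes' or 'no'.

E1 stepwise |·|:
  S → 4
  ρ[c/b](S) → 4
  R → 3
  T → 3
  (R ⋈[h=c] T) → 2
  ρ[b/c]((R ⋈[h=c] T)) → 2
  (ρ[c/b](S) ⋈[c=d] ρ[b/c]((R ⋈[h=c] T))) → 2
E2 stepwise |·|:
  R → 3
  T → 3
  (R ⋈[h=c] T) → 2
  ρ[b/c]((R ⋈[h=c] T)) → 2
  S → 4
  ρ[c/b](S) → 4
  (ρ[b/c]((R ⋈[h=c] T)) ⋈[d=c] ρ[c/b](S)) → 2
  π[c,x,f,h,d,b,g]((ρ[b/c]((R ⋈[h=c] T)) ⋈[d=c] ρ[c/b](S))) → 2

E1 and E2 produce the same multiset:
c | x | f | h | d | b | g
2 | s | 6 | 9 | 2 | 9 | 5
2 | t | 6 | 9 | 2 | 9 | 5

yes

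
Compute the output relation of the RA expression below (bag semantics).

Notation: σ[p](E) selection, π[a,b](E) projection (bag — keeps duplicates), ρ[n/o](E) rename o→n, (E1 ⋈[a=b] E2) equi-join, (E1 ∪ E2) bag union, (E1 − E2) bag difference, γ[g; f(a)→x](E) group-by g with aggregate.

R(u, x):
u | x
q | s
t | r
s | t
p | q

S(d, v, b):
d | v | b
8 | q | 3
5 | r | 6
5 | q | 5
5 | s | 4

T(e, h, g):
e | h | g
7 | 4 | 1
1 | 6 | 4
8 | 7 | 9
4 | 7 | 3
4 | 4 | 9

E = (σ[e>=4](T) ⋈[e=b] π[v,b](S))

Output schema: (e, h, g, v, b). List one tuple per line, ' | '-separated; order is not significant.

Stepwise |·|:
  T → 5
  σ[e>=4](T) → 4
  S → 4
  π[v,b](S) → 4
  (σ[e>=4](T) ⋈[e=b] π[v,b](S)) → 2

== RESULT ==
e | h | g | v | b
4 | 4 | 9 | s | 4
4 | 7 | 3 | s | 4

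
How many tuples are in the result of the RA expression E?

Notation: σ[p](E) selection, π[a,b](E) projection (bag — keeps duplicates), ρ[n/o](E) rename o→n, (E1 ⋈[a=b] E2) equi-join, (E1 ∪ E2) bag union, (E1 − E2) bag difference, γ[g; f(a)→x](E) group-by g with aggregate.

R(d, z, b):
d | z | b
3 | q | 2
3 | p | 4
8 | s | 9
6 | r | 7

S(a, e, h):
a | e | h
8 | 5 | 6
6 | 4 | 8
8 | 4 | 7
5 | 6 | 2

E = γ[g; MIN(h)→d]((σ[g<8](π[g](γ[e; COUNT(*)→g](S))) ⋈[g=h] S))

Stepwise |·|:
  S → 4
  γ[e; COUNT(*)→g](S) → 3
  π[g](γ[e; COUNT(*)→g](S)) → 3
  σ[g<8](π[g](γ[e; COUNT(*)→g](S))) → 3
  S → 4
  (σ[g<8](π[g](γ[e; COUNT(*)→g](S))) ⋈[g=h] S) → 1
  γ[g; MIN(h)→d]((σ[g<8](π[g](γ[e; COUNT(*)→g](S))) ⋈[g=h] S)) → 1

|E| = 1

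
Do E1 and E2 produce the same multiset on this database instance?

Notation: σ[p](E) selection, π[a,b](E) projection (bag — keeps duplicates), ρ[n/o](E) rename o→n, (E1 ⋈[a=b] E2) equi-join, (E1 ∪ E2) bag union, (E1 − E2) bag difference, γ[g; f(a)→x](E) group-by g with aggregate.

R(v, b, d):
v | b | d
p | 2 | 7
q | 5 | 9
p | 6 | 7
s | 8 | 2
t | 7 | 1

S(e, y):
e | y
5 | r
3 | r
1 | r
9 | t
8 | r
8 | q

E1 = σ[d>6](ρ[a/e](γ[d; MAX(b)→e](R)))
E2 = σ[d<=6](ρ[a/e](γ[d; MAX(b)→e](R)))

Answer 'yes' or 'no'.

E1 subexpression sizes:
  R → 5
  γ[d; MAX(b)→e](R) → 4
  ρ[a/e](γ[d; MAX(b)→e](R)) → 4
  σ[d>6](ρ[a/e](γ[d; MAX(b)→e](R))) → 2
E2 subexpression sizes:
  R → 5
  γ[d; MAX(b)→e](R) → 4
  ρ[a/e](γ[d; MAX(b)→e](R)) → 4
  σ[d<=6](ρ[a/e](γ[d; MAX(b)→e](R))) → 2

E1 result:
d | a
7 | 6
9 | 5
E2 result:
d | a
1 | 7
2 | 8
Witness: (9, 5) appears 1× in E1 but 0× in E2.

no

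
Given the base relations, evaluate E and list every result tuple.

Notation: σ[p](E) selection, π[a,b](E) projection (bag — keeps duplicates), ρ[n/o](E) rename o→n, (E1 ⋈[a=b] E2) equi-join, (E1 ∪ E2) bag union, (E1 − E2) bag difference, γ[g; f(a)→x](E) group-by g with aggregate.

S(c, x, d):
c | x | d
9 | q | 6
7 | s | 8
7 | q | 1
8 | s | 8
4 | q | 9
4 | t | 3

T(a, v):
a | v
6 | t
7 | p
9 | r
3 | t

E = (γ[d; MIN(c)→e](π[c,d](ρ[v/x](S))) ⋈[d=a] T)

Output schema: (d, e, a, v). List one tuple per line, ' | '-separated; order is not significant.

Subexpression sizes:
  S → 6
  ρ[v/x](S) → 6
  π[c,d](ρ[v/x](S)) → 6
  γ[d; MIN(c)→e](π[c,d](ρ[v/x](S))) → 5
  T → 4
  (γ[d; MIN(c)→e](π[c,d](ρ[v/x](S))) ⋈[d=a] T) → 3

== RESULT ==
d | e | a | v
3 | 4 | 3 | t
6 | 9 | 6 | t
9 | 4 | 9 | r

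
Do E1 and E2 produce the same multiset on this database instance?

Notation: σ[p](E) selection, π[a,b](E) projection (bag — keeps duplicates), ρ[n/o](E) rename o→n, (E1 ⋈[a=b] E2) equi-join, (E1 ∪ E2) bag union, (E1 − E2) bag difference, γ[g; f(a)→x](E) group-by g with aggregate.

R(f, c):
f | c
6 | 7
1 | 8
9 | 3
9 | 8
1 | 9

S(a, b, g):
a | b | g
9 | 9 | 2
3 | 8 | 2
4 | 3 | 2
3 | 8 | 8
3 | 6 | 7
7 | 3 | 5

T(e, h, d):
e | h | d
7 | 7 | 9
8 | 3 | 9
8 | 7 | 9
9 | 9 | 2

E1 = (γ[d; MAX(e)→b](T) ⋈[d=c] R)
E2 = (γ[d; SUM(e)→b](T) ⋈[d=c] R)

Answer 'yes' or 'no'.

E1 per-node cardinality:
  T → 4
  γ[d; MAX(e)→b](T) → 2
  R → 5
  (γ[d; MAX(e)→b](T) ⋈[d=c] R) → 1
E2 per-node cardinality:
  T → 4
  γ[d; SUM(e)→b](T) → 2
  R → 5
  (γ[d; SUM(e)→b](T) ⋈[d=c] R) → 1

E1 result:
d | b | f | c
9 | 8 | 1 | 9
E2 result:
d | b | f | c
9 | 23 | 1 | 9
Witness: (9, 23, 1, 9) appears 0× in E1 but 1× in E2.

no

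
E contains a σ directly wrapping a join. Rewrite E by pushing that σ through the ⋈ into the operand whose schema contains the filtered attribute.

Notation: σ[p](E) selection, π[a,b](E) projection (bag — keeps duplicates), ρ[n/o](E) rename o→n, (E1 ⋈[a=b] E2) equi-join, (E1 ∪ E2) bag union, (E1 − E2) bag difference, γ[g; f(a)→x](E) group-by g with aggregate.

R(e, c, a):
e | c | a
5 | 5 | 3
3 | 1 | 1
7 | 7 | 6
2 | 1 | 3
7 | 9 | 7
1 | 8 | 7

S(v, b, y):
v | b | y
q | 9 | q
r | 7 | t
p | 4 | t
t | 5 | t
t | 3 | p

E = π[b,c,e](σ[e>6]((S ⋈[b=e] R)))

σ filters on e, owned by the right side.
E' = π[b,c,e]((S ⋈[b=e] σ[e>6](R)))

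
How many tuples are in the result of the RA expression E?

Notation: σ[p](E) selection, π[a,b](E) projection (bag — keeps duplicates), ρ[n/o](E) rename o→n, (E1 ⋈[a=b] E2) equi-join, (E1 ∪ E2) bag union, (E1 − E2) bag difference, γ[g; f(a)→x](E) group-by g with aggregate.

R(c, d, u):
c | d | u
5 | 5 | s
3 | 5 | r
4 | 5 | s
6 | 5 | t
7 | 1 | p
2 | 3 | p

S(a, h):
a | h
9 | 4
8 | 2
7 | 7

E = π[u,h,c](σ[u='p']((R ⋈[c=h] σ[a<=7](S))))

Subexpression sizes:
  R → 6
  S → 3
  σ[a<=7](S) → 1
  (R ⋈[c=h] σ[a<=7](S)) → 1
  σ[u='p']((R ⋈[c=h] σ[a<=7](S))) → 1
  π[u,h,c](σ[u='p']((R ⋈[c=h] σ[a<=7](S)))) → 1

|E| = 1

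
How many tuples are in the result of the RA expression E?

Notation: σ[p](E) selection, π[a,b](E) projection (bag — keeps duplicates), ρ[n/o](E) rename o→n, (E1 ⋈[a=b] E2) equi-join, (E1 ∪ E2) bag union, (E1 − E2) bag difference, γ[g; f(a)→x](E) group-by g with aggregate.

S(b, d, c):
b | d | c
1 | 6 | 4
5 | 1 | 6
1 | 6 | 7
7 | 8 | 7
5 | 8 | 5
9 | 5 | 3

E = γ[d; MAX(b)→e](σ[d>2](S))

Per-node cardinality:
  S → 6
  σ[d>2](S) → 5
  γ[d; MAX(b)→e](σ[d>2](S)) → 3

|E| = 3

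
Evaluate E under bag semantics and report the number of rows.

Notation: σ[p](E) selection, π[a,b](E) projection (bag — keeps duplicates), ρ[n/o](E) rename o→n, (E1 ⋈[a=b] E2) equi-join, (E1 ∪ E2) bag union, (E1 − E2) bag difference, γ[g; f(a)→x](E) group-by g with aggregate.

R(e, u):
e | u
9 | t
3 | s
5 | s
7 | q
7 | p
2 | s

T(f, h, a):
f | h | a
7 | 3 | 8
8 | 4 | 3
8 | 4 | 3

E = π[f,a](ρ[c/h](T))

Subexpression sizes:
  T → 3
  ρ[c/h](T) → 3
  π[f,a](ρ[c/h](T)) → 3

|E| = 3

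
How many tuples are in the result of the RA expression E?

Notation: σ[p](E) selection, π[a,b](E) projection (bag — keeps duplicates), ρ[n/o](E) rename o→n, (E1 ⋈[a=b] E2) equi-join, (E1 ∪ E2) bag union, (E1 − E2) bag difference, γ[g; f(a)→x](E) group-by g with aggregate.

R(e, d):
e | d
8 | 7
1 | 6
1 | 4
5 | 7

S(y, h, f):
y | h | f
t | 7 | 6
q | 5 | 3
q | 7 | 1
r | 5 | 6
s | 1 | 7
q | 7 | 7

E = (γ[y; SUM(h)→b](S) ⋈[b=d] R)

Stepwise |·|:
  S → 6
  γ[y; SUM(h)→b](S) → 4
  R → 4
  (γ[y; SUM(h)→b](S) ⋈[b=d] R) → 2

|E| = 2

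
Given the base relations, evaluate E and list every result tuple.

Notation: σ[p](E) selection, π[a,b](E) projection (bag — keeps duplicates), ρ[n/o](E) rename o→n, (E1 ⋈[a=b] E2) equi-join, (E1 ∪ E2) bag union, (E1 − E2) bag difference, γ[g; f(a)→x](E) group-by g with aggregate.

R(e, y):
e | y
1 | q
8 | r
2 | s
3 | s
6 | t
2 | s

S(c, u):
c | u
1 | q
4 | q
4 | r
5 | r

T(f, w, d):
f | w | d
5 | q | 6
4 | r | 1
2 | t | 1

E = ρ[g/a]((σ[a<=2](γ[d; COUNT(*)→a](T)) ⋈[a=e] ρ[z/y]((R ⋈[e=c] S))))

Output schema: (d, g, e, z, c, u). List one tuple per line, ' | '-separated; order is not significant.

Subexpression sizes:
  T → 3
  γ[d; COUNT(*)→a](T) → 2
  σ[a<=2](γ[d; COUNT(*)→a](T)) → 2
  R → 6
  S → 4
  (R ⋈[e=c] S) → 1
  ρ[z/y]((R ⋈[e=c] S)) → 1
  (σ[a<=2](γ[d; COUNT(*)→a](T)) ⋈[a=e] ρ[z/y]((R ⋈[e=c] S))) → 1
  ρ[g/a]((σ[a<=2](γ[d; COUNT(*)→a](T)) ⋈[a=e] ρ[z/y]((R ⋈[e=c] S)))) → 1

== RESULT ==
d | g | e | z | c | u
6 | 1 | 1 | q | 1 | q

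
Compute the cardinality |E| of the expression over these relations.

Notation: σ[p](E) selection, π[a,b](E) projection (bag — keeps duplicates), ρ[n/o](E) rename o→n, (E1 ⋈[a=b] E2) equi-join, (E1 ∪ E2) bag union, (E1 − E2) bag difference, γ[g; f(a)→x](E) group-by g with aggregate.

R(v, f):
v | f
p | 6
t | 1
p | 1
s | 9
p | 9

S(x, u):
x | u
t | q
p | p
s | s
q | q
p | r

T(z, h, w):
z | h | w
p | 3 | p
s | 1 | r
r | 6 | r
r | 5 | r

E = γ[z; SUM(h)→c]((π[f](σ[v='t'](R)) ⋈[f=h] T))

Row counts bottom-up:
  R → 5
  σ[v='t'](R) → 1
  π[f](σ[v='t'](R)) → 1
  T → 4
  (π[f](σ[v='t'](R)) ⋈[f=h] T) → 1
  γ[z; SUM(h)→c]((π[f](σ[v='t'](R)) ⋈[f=h] T)) → 1

|E| = 1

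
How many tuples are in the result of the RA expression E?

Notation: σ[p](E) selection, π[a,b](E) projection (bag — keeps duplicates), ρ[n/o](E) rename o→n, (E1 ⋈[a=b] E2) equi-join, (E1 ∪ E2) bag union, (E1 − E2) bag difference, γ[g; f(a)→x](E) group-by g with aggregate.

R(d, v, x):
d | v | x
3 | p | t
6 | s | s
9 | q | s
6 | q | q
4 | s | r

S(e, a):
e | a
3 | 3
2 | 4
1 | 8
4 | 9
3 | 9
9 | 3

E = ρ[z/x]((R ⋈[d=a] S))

Stepwise |·|:
  R → 5
  S → 6
  (R ⋈[d=a] S) → 5
  ρ[z/x]((R ⋈[d=a] S)) → 5

|E| = 5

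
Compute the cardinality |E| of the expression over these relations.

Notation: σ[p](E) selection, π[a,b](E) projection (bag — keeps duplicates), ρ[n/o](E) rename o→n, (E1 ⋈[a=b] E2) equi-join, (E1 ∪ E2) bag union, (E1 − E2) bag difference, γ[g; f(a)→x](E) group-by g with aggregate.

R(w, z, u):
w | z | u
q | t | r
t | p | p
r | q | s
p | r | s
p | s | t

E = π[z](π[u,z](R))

Per-node cardinality:
  R → 5
  π[u,z](R) → 5
  π[z](π[u,z](R)) → 5

|E| = 5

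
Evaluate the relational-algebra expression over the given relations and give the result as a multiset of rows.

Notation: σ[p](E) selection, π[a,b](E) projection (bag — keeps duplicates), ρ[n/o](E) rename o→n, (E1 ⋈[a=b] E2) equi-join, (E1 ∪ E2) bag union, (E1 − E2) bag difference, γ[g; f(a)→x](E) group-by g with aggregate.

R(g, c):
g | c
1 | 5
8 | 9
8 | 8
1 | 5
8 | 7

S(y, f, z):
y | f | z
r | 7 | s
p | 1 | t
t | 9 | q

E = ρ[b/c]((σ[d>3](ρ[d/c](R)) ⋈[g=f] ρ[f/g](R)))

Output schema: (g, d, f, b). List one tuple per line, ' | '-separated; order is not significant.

Row counts bottom-up:
  R → 5
  ρ[d/c](R) → 5
  σ[d>3](ρ[d/c](R)) → 5
  R → 5
  ρ[f/g](R) → 5
  (σ[d>3](ρ[d/c](R)) ⋈[g=f] ρ[f/g](R)) → 13
  ρ[b/c]((σ[d>3](ρ[d/c](R)) ⋈[g=f] ρ[f/g](R))) → 13

== RESULT ==
g | d | f | b
1 | 5 | 1 | 5
1 | 5 | 1 | 5
1 | 5 | 1 | 5
1 | 5 | 1 | 5
8 | 7 | 8 | 7
8 | 7 | 8 | 8
8 | 7 | 8 | 9
8 | 8 | 8 | 7
8 | 8 | 8 | 8
8 | 8 | 8 | 9
8 | 9 | 8 | 7
8 | 9 | 8 | 8
8 | 9 | 8 | 9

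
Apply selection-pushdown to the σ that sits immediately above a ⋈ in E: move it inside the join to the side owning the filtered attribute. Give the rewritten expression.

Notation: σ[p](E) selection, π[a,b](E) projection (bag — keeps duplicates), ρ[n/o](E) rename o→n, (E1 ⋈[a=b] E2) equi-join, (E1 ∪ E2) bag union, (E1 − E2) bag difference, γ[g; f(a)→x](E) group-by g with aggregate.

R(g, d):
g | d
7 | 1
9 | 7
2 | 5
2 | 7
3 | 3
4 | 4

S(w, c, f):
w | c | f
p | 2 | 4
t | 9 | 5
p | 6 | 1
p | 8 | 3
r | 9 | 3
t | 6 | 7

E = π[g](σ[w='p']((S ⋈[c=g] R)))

σ filters on w, owned by the left side.
E' = π[g]((σ[w='p'](S) ⋈[c=g] R))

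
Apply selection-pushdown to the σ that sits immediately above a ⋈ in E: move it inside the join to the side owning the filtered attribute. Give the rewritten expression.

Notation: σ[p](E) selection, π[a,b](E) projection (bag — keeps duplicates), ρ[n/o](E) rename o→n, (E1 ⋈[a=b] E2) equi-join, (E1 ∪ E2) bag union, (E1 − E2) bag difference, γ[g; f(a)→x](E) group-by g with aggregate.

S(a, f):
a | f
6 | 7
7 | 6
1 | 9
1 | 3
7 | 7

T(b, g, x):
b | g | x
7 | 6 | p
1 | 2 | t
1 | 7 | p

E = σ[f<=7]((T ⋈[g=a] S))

σ filters on f, owned by the right side.
E' = (T ⋈[g=a] σ[f<=7](S))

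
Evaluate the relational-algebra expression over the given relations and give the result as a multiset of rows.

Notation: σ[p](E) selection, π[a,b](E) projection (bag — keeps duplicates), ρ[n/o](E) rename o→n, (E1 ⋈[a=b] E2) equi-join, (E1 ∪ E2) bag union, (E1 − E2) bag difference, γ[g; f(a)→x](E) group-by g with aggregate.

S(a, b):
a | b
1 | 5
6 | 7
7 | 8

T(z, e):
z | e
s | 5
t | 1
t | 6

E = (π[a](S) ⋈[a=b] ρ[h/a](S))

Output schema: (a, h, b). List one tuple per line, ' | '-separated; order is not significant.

Subexpression sizes:
  S → 3
  π[a](S) → 3
  S → 3
  ρ[h/a](S) → 3
  (π[a](S) ⋈[a=b] ρ[h/a](S)) → 1

== RESULT ==
a | h | b
7 | 6 | 7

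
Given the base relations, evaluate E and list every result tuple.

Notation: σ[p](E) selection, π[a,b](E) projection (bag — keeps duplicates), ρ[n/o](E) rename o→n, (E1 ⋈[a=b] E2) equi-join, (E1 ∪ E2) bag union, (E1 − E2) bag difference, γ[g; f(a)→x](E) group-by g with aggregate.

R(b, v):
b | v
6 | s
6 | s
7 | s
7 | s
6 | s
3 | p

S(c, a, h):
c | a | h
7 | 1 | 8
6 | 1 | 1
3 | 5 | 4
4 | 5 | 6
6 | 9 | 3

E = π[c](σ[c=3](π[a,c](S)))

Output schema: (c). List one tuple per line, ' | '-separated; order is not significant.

Subexpression sizes:
  S → 5
  π[a,c](S) → 5
  σ[c=3](π[a,c](S)) → 1
  π[c](σ[c=3](π[a,c](S))) → 1

== RESULT ==
c
3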